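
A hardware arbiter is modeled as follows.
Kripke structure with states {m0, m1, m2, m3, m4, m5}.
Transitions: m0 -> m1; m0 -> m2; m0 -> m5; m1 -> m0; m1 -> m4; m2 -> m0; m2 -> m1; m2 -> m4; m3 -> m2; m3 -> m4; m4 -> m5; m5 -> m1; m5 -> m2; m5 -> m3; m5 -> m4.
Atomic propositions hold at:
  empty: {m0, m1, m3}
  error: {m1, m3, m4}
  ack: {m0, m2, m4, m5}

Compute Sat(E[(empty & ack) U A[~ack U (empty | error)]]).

Sat(empty & ack) = {m0}
Sat(~ack) = {m1, m3}
Sat(empty | error) = {m0, m1, m3, m4}
A[~ack U (empty | error)]: least fixpoint, start Z0 = Sat((empty | error)) = {m0, m1, m3, m4}, add states in Sat(~ack) with every successor in Z. Already a fixed point.
Sat(A[~ack U (empty | error)]) = {m0, m1, m3, m4}
E[(empty & ack) U A[~ack U (empty | error)]]: least fixpoint, start Z0 = Sat(A[~ack U (empty | error)]) = {m0, m1, m3, m4}, add states in Sat(empty & ack) with some successor in Z. Already a fixed point.
Sat(E[(empty & ack) U A[~ack U (empty | error)]]) = {m0, m1, m3, m4}

{m0, m1, m3, m4}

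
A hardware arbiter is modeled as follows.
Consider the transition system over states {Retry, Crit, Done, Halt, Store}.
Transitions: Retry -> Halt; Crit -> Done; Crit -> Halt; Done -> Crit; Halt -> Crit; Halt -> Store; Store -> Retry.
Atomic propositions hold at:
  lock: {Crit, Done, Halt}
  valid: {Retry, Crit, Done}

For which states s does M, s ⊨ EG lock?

EG lock: greatest fixpoint, start Z0 = {Crit, Done, Halt}, keep only states in Sat with some successor in Z. Already a fixed point.
Sat(EG lock) = {Crit, Done, Halt}

{Crit, Done, Halt}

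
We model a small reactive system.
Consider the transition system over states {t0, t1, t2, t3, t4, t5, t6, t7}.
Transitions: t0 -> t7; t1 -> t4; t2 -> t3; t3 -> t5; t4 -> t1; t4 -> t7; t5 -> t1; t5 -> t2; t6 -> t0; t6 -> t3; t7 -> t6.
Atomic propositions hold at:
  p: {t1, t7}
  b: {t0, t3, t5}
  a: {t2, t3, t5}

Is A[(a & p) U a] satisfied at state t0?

No

Sat(a & p) = ∅
A[(a & p) U a]: least fixpoint, start Z0 = Sat(a) = {t2, t3, t5}, add states in Sat(a & p) with every successor in Z. Already a fixed point.
Sat(A[(a & p) U a]) = {t2, t3, t5}
t0 ∉ Sat(A[(a & p) U a]) = {t2, t3, t5}, so the formula does not hold at t0.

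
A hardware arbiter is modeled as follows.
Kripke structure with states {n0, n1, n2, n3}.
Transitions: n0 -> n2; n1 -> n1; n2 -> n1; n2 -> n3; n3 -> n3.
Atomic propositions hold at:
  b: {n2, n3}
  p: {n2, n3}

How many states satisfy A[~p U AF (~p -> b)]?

Sat(~p) = {n0, n1}
Sat(~p -> b) = {n2, n3}
AF (~p -> b): least fixpoint, start Z0 = {n2, n3}, add states with every successor in Z. Z1 = {n0, n2, n3}; fixed.
Sat(AF (~p -> b)) = {n0, n2, n3}
A[~p U AF (~p -> b)]: least fixpoint, start Z0 = Sat(AF (~p -> b)) = {n0, n2, n3}, add states in Sat(~p) with every successor in Z. Already a fixed point.
Sat(A[~p U AF (~p -> b)]) = {n0, n2, n3}
|Sat(A[~p U AF (~p -> b)])| = |{n0, n2, n3}| = 3.

3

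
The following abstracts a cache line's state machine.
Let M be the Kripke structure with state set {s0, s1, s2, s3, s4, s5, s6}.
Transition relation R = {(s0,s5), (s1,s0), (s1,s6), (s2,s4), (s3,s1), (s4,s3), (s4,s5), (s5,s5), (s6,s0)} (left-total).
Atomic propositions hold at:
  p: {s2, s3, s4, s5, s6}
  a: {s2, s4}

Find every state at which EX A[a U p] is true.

{s0, s1, s2, s4, s5}

A[a U p]: least fixpoint, start Z0 = Sat(p) = {s2, s3, s4, s5, s6}, add states in Sat(a) with every successor in Z. Already a fixed point.
Sat(A[a U p]) = {s2, s3, s4, s5, s6}
Sat(EX A[a U p]) = {s : some successor in {s2, s3, s4, s5, s6}} = {s0, s1, s2, s4, s5}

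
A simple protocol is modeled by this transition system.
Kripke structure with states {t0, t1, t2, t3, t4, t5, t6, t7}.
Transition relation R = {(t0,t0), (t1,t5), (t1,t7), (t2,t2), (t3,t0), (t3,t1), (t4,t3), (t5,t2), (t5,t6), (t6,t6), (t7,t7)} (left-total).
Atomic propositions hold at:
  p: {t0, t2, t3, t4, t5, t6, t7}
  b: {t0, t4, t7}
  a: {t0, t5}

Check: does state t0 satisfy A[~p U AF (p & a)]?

Yes

Sat(~p) = {t1}
Sat(p & a) = {t0, t5}
AF (p & a): least fixpoint, start Z0 = {t0, t5}, add states with every successor in Z. Already a fixed point.
Sat(AF (p & a)) = {t0, t5}
A[~p U AF (p & a)]: least fixpoint, start Z0 = Sat(AF (p & a)) = {t0, t5}, add states in Sat(~p) with every successor in Z. Already a fixed point.
Sat(A[~p U AF (p & a)]) = {t0, t5}
t0 ∈ Sat(A[~p U AF (p & a)]) = {t0, t5}, so the formula holds at t0.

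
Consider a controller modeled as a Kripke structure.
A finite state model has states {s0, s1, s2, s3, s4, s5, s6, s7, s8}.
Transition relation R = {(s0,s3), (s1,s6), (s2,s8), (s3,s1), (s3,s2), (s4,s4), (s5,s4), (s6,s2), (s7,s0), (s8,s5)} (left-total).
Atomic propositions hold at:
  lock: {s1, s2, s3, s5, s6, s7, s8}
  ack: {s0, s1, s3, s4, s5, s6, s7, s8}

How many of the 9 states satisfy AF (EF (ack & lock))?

Sat(ack & lock) = {s1, s3, s5, s6, s7, s8}
EF (ack & lock): least fixpoint, start Z0 = {s1, s3, s5, s6, s7, s8}, add states with some successor in Z. Z1 = {s0, s1, s2, s3, s5, s6, s7, s8}; fixed.
Sat(EF (ack & lock)) = {s0, s1, s2, s3, s5, s6, s7, s8}
AF (EF (ack & lock)): least fixpoint, start Z0 = {s0, s1, s2, s3, s5, s6, s7, s8}, add states with every successor in Z. Already a fixed point.
Sat(AF (EF (ack & lock))) = {s0, s1, s2, s3, s5, s6, s7, s8}
|Sat(AF (EF (ack & lock)))| = |{s0, s1, s2, s3, s5, s6, s7, s8}| = 8.

8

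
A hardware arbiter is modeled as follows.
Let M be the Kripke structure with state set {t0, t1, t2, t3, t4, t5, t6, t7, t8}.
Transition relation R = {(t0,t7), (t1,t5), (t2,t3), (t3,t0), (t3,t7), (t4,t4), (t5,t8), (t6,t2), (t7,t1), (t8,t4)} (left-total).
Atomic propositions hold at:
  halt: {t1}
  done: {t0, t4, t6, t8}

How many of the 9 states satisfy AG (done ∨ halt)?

2

Sat(done ∨ halt) = {t0, t1, t4, t6, t8}
AG (done ∨ halt): greatest fixpoint, start Z0 = {t0, t1, t4, t6, t8}, keep only states in Sat with every successor in Z. Z1 = {t4, t8}; fixed.
Sat(AG (done ∨ halt)) = {t4, t8}
|Sat(AG (done ∨ halt))| = |{t4, t8}| = 2.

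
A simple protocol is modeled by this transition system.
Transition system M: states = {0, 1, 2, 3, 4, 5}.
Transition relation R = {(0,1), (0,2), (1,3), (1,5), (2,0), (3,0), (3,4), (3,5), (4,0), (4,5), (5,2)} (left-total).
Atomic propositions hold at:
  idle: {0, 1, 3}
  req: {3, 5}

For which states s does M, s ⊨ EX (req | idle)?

Sat(req | idle) = {0, 1, 3, 5}
Sat(EX (req | idle)) = {s : some successor in {0, 1, 3, 5}} = {0, 1, 2, 3, 4}

{0, 1, 2, 3, 4}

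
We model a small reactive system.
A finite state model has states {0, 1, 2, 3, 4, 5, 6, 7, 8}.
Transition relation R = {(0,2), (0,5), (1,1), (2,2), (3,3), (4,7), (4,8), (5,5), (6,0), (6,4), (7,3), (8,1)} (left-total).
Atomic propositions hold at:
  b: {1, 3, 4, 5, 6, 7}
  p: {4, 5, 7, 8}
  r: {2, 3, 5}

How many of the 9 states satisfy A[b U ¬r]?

Sat(¬r) = {0, 1, 4, 6, 7, 8}
A[b U ¬r]: least fixpoint, start Z0 = Sat(¬r) = {0, 1, 4, 6, 7, 8}, add states in Sat(b) with every successor in Z. Already a fixed point.
Sat(A[b U ¬r]) = {0, 1, 4, 6, 7, 8}
|Sat(A[b U ¬r])| = |{0, 1, 4, 6, 7, 8}| = 6.

6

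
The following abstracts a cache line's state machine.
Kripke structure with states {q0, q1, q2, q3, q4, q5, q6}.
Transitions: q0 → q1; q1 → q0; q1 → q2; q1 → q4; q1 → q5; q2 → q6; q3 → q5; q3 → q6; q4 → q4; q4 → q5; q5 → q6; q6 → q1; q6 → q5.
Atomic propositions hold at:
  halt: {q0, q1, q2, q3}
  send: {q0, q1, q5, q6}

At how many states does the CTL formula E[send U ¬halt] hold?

5

Sat(¬halt) = {q4, q5, q6}
E[send U ¬halt]: least fixpoint, start Z0 = Sat(¬halt) = {q4, q5, q6}, add states in Sat(send) with some successor in Z. Z1 = {q1, q4, q5, q6}; Z2 = {q0, q1, q4, q5, q6}; fixed.
Sat(E[send U ¬halt]) = {q0, q1, q4, q5, q6}
|Sat(E[send U ¬halt])| = |{q0, q1, q4, q5, q6}| = 5.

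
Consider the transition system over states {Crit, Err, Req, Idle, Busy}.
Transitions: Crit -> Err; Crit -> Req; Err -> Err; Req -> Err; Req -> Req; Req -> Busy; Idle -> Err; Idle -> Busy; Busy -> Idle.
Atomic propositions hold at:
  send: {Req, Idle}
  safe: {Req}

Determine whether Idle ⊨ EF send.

Yes

EF send: least fixpoint, start Z0 = {Req, Idle}, add states with some successor in Z. Z1 = {Crit, Req, Idle, Busy}; fixed.
Sat(EF send) = {Crit, Req, Idle, Busy}
Idle ∈ Sat(EF send) = {Crit, Req, Idle, Busy}, so the formula holds at Idle.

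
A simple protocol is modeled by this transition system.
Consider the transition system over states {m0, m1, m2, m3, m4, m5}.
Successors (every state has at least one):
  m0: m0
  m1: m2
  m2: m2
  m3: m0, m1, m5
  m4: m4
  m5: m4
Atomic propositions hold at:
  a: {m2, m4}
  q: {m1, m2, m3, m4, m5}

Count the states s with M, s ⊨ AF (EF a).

EF a: least fixpoint, start Z0 = {m2, m4}, add states with some successor in Z. Z1 = {m1, m2, m4, m5}; Z2 = {m1, m2, m3, m4, m5}; fixed.
Sat(EF a) = {m1, m2, m3, m4, m5}
AF (EF a): least fixpoint, start Z0 = {m1, m2, m3, m4, m5}, add states with every successor in Z. Already a fixed point.
Sat(AF (EF a)) = {m1, m2, m3, m4, m5}
|Sat(AF (EF a))| = |{m1, m2, m3, m4, m5}| = 5.

5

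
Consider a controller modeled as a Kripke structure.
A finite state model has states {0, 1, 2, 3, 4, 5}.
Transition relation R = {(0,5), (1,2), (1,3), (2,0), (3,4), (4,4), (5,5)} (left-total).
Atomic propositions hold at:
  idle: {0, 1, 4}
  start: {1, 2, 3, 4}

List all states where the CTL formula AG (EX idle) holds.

Sat(EX idle) = {s : some successor in {0, 1, 4}} = {2, 3, 4}
AG (EX idle): greatest fixpoint, start Z0 = {2, 3, 4}, keep only states in Sat with every successor in Z. Z1 = {3, 4}; fixed.
Sat(AG (EX idle)) = {3, 4}

{3, 4}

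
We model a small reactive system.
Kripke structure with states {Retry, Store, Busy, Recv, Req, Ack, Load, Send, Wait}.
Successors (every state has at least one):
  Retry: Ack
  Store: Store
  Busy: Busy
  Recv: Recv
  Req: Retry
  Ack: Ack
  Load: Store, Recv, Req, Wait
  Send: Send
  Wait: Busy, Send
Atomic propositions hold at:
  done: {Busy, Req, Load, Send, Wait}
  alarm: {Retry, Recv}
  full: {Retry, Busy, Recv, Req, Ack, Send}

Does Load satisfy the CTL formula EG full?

EG full: greatest fixpoint, start Z0 = {Retry, Busy, Recv, Req, Ack, Send}, keep only states in Sat with some successor in Z. Already a fixed point.
Sat(EG full) = {Retry, Busy, Recv, Req, Ack, Send}
Load ∉ Sat(EG full) = {Retry, Busy, Recv, Req, Ack, Send}, so the formula does not hold at Load.

No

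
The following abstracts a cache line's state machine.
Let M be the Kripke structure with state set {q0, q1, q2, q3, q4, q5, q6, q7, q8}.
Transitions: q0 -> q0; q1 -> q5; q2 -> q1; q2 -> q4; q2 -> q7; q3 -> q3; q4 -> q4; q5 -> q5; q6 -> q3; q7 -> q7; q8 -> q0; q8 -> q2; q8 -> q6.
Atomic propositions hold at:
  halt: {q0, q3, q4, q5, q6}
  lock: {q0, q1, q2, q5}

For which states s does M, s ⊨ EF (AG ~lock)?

{q2, q3, q4, q6, q7, q8}

Sat(~lock) = {q3, q4, q6, q7, q8}
AG ~lock: greatest fixpoint, start Z0 = {q3, q4, q6, q7, q8}, keep only states in Sat with every successor in Z. Z1 = {q3, q4, q6, q7}; fixed.
Sat(AG ~lock) = {q3, q4, q6, q7}
EF (AG ~lock): least fixpoint, start Z0 = {q3, q4, q6, q7}, add states with some successor in Z. Z1 = {q2, q3, q4, q6, q7, q8}; fixed.
Sat(EF (AG ~lock)) = {q2, q3, q4, q6, q7, q8}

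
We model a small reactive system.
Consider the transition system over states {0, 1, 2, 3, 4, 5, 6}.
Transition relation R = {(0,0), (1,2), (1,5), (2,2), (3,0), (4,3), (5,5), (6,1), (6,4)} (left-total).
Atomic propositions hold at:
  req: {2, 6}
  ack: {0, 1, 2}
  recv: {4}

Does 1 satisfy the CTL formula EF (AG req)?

AG req: greatest fixpoint, start Z0 = {2, 6}, keep only states in Sat with every successor in Z. Z1 = {2}; fixed.
Sat(AG req) = {2}
EF (AG req): least fixpoint, start Z0 = {2}, add states with some successor in Z. Z1 = {1, 2}; Z2 = {1, 2, 6}; fixed.
Sat(EF (AG req)) = {1, 2, 6}
1 ∈ Sat(EF (AG req)) = {1, 2, 6}, so the formula holds at 1.

Yes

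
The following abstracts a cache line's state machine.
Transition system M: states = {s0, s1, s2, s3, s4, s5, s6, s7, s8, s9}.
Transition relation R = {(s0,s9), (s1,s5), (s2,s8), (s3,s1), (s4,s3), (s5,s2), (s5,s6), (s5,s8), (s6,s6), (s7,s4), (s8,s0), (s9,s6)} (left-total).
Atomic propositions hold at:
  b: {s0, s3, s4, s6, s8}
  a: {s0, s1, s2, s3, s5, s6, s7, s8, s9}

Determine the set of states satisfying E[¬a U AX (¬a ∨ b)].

{s2, s4, s6, s7, s8, s9}

Sat(¬a) = {s4}
Sat(¬a ∨ b) = {s0, s3, s4, s6, s8}
Sat(AX (¬a ∨ b)) = {s : every successor in {s0, s3, s4, s6, s8}} = {s2, s4, s6, s7, s8, s9}
E[¬a U AX (¬a ∨ b)]: least fixpoint, start Z0 = Sat(AX (¬a ∨ b)) = {s2, s4, s6, s7, s8, s9}, add states in Sat(¬a) with some successor in Z. Already a fixed point.
Sat(E[¬a U AX (¬a ∨ b)]) = {s2, s4, s6, s7, s8, s9}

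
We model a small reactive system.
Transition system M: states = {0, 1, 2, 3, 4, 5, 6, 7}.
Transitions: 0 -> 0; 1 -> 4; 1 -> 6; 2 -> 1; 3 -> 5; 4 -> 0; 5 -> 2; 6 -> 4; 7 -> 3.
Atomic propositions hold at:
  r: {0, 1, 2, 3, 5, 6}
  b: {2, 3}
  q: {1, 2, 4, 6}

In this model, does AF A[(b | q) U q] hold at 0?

No

Sat(b | q) = {1, 2, 3, 4, 6}
A[(b | q) U q]: least fixpoint, start Z0 = Sat(q) = {1, 2, 4, 6}, add states in Sat(b | q) with every successor in Z. Already a fixed point.
Sat(A[(b | q) U q]) = {1, 2, 4, 6}
AF A[(b | q) U q]: least fixpoint, start Z0 = {1, 2, 4, 6}, add states with every successor in Z. Z1 = {1, 2, 4, 5, 6}; Z2 = {1, 2, 3, 4, 5, 6}; Z3 = {1, 2, 3, 4, 5, 6, 7}; fixed.
Sat(AF A[(b | q) U q]) = {1, 2, 3, 4, 5, 6, 7}
0 ∉ Sat(AF A[(b | q) U q]) = {1, 2, 3, 4, 5, 6, 7}, so the formula does not hold at 0.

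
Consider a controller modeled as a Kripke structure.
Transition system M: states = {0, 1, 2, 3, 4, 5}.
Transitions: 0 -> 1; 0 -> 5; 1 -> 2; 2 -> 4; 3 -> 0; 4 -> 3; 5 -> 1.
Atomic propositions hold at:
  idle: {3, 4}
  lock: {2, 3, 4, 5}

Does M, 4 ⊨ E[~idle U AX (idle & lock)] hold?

Sat(~idle) = {0, 1, 2, 5}
Sat(idle & lock) = {3, 4}
Sat(AX (idle & lock)) = {s : every successor in {3, 4}} = {2, 4}
E[~idle U AX (idle & lock)]: least fixpoint, start Z0 = Sat(AX (idle & lock)) = {2, 4}, add states in Sat(~idle) with some successor in Z. Z1 = {1, 2, 4}; Z2 = {0, 1, 2, 4, 5}; fixed.
Sat(E[~idle U AX (idle & lock)]) = {0, 1, 2, 4, 5}
4 ∈ Sat(E[~idle U AX (idle & lock)]) = {0, 1, 2, 4, 5}, so the formula holds at 4.

Yes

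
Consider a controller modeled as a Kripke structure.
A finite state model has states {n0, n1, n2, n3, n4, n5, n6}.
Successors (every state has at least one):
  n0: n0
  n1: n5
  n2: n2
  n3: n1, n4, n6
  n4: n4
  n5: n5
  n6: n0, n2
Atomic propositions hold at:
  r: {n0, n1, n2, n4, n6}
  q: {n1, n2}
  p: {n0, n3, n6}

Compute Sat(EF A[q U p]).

A[q U p]: least fixpoint, start Z0 = Sat(p) = {n0, n3, n6}, add states in Sat(q) with every successor in Z. Already a fixed point.
Sat(A[q U p]) = {n0, n3, n6}
EF A[q U p]: least fixpoint, start Z0 = {n0, n3, n6}, add states with some successor in Z. Already a fixed point.
Sat(EF A[q U p]) = {n0, n3, n6}

{n0, n3, n6}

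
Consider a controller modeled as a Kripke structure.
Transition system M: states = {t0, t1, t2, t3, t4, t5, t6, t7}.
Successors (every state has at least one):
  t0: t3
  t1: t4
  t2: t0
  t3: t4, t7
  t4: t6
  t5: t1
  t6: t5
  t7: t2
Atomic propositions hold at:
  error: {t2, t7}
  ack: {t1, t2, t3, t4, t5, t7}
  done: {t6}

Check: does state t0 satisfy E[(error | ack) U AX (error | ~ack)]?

Sat(error | ack) = {t1, t2, t3, t4, t5, t7}
Sat(~ack) = {t0, t6}
Sat(error | ~ack) = {t0, t2, t6, t7}
Sat(AX (error | ~ack)) = {s : every successor in {t0, t2, t6, t7}} = {t2, t4, t7}
E[(error | ack) U AX (error | ~ack)]: least fixpoint, start Z0 = Sat(AX (error | ~ack)) = {t2, t4, t7}, add states in Sat(error | ack) with some successor in Z. Z1 = {t1, t2, t3, t4, t7}; Z2 = {t1, t2, t3, t4, t5, t7}; fixed.
Sat(E[(error | ack) U AX (error | ~ack)]) = {t1, t2, t3, t4, t5, t7}
t0 ∉ Sat(E[(error | ack) U AX (error | ~ack)]) = {t1, t2, t3, t4, t5, t7}, so the formula does not hold at t0.

No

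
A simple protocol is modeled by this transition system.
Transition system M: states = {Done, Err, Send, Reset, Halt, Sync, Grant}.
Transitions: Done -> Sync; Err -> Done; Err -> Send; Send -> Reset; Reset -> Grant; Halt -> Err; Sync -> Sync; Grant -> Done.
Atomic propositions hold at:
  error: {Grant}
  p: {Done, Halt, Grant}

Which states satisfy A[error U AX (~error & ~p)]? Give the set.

Sat(~error) = {Done, Err, Send, Reset, Halt, Sync}
Sat(~p) = {Err, Send, Reset, Sync}
Sat(~error & ~p) = {Err, Send, Reset, Sync}
Sat(AX (~error & ~p)) = {s : every successor in {Err, Send, Reset, Sync}} = {Done, Send, Halt, Sync}
A[error U AX (~error & ~p)]: least fixpoint, start Z0 = Sat(AX (~error & ~p)) = {Done, Send, Halt, Sync}, add states in Sat(error) with every successor in Z. Z1 = {Done, Send, Halt, Sync, Grant}; fixed.
Sat(A[error U AX (~error & ~p)]) = {Done, Send, Halt, Sync, Grant}

{Done, Send, Halt, Sync, Grant}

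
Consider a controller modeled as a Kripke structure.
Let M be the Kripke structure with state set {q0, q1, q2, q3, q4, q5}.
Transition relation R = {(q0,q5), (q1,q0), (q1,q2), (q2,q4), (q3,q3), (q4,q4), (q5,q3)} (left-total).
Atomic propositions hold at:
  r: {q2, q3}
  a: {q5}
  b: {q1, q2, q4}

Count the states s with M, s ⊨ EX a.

Sat(EX a) = {s : some successor in {q5}} = {q0}
|Sat(EX a)| = |{q0}| = 1.

1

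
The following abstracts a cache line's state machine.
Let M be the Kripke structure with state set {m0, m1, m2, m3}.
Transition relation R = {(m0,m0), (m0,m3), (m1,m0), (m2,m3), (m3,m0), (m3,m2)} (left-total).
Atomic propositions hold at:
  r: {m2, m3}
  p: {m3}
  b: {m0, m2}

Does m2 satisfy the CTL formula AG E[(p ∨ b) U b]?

Sat(p ∨ b) = {m0, m2, m3}
E[(p ∨ b) U b]: least fixpoint, start Z0 = Sat(b) = {m0, m2}, add states in Sat(p ∨ b) with some successor in Z. Z1 = {m0, m2, m3}; fixed.
Sat(E[(p ∨ b) U b]) = {m0, m2, m3}
AG E[(p ∨ b) U b]: greatest fixpoint, start Z0 = {m0, m2, m3}, keep only states in Sat with every successor in Z. Already a fixed point.
Sat(AG E[(p ∨ b) U b]) = {m0, m2, m3}
m2 ∈ Sat(AG E[(p ∨ b) U b]) = {m0, m2, m3}, so the formula holds at m2.

Yes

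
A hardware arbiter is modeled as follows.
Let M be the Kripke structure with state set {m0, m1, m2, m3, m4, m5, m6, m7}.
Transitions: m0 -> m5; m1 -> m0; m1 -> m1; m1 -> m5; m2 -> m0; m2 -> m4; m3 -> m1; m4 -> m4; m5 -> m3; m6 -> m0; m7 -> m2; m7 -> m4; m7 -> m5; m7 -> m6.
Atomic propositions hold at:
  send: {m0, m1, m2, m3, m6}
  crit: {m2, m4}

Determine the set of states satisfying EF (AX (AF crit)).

{m2, m4, m7}

AF crit: least fixpoint, start Z0 = {m2, m4}, add states with every successor in Z. Already a fixed point.
Sat(AF crit) = {m2, m4}
Sat(AX (AF crit)) = {s : every successor in {m2, m4}} = {m4}
EF (AX (AF crit)): least fixpoint, start Z0 = {m4}, add states with some successor in Z. Z1 = {m2, m4, m7}; fixed.
Sat(EF (AX (AF crit))) = {m2, m4, m7}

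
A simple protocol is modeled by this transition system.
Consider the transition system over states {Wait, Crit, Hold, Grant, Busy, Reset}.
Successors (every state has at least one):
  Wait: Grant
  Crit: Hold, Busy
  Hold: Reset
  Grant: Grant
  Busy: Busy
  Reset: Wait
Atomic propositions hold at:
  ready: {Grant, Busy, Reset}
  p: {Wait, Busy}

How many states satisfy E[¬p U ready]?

5

Sat(¬p) = {Crit, Hold, Grant, Reset}
E[¬p U ready]: least fixpoint, start Z0 = Sat(ready) = {Grant, Busy, Reset}, add states in Sat(¬p) with some successor in Z. Z1 = {Crit, Hold, Grant, Busy, Reset}; fixed.
Sat(E[¬p U ready]) = {Crit, Hold, Grant, Busy, Reset}
|Sat(E[¬p U ready])| = |{Crit, Hold, Grant, Busy, Reset}| = 5.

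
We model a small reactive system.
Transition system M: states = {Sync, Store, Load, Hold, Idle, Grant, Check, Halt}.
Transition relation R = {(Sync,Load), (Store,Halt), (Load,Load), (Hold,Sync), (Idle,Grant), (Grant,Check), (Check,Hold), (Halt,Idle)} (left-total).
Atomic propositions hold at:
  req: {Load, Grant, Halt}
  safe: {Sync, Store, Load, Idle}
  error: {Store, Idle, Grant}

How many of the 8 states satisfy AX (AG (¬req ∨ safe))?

5

Sat(¬req) = {Sync, Store, Hold, Idle, Check}
Sat(¬req ∨ safe) = {Sync, Store, Load, Hold, Idle, Check}
AG (¬req ∨ safe): greatest fixpoint, start Z0 = {Sync, Store, Load, Hold, Idle, Check}, keep only states in Sat with every successor in Z. Z1 = {Sync, Load, Hold, Check}; fixed.
Sat(AG (¬req ∨ safe)) = {Sync, Load, Hold, Check}
Sat(AX (AG (¬req ∨ safe))) = {s : every successor in {Sync, Load, Hold, Check}} = {Sync, Load, Hold, Grant, Check}
|Sat(AX (AG (¬req ∨ safe)))| = |{Sync, Load, Hold, Grant, Check}| = 5.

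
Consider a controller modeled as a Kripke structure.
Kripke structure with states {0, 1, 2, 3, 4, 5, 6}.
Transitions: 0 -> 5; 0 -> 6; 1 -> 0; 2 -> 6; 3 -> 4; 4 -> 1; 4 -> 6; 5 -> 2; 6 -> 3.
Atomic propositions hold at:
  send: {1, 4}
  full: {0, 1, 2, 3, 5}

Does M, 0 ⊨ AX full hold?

No

Sat(AX full) = {s : every successor in {0, 1, 2, 3, 5}} = {1, 5, 6}
0 ∉ Sat(AX full) = {1, 5, 6}, so the formula does not hold at 0.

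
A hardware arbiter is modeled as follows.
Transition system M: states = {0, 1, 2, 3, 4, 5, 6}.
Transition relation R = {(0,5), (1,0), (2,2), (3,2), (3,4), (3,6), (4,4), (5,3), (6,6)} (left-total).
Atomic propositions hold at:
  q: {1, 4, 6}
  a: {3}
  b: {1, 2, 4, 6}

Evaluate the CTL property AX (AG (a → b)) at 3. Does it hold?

Sat(a → b) = {0, 1, 2, 4, 5, 6}
AG (a → b): greatest fixpoint, start Z0 = {0, 1, 2, 4, 5, 6}, keep only states in Sat with every successor in Z. Z1 = {0, 1, 2, 4, 6}; Z2 = {1, 2, 4, 6}; Z3 = {2, 4, 6}; fixed.
Sat(AG (a → b)) = {2, 4, 6}
Sat(AX (AG (a → b))) = {s : every successor in {2, 4, 6}} = {2, 3, 4, 6}
3 ∈ Sat(AX (AG (a → b))) = {2, 3, 4, 6}, so the formula holds at 3.

Yes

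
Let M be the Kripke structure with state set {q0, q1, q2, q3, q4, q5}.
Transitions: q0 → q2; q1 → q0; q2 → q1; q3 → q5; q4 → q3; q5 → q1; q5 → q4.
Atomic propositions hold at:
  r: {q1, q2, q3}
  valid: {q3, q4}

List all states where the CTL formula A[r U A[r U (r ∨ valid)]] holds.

{q1, q2, q3, q4}

Sat(r ∨ valid) = {q1, q2, q3, q4}
A[r U (r ∨ valid)]: least fixpoint, start Z0 = Sat((r ∨ valid)) = {q1, q2, q3, q4}, add states in Sat(r) with every successor in Z. Already a fixed point.
Sat(A[r U (r ∨ valid)]) = {q1, q2, q3, q4}
A[r U A[r U (r ∨ valid)]]: least fixpoint, start Z0 = Sat(A[r U (r ∨ valid)]) = {q1, q2, q3, q4}, add states in Sat(r) with every successor in Z. Already a fixed point.
Sat(A[r U A[r U (r ∨ valid)]]) = {q1, q2, q3, q4}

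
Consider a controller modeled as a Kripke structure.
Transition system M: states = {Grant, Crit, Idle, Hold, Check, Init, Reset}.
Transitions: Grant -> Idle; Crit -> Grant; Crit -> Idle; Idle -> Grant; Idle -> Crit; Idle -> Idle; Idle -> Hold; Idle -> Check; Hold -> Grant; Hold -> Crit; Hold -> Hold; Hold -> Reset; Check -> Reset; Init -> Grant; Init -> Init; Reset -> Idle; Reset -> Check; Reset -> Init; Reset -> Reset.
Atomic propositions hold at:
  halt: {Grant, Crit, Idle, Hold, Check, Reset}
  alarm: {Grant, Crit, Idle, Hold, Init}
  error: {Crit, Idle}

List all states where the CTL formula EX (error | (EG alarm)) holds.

EG alarm: greatest fixpoint, start Z0 = {Grant, Crit, Idle, Hold, Init}, keep only states in Sat with some successor in Z. Already a fixed point.
Sat(EG alarm) = {Grant, Crit, Idle, Hold, Init}
Sat(error | (EG alarm)) = {Grant, Crit, Idle, Hold, Init}
Sat(EX (error | (EG alarm))) = {s : some successor in {Grant, Crit, Idle, Hold, Init}} = {Grant, Crit, Idle, Hold, Init, Reset}

{Grant, Crit, Idle, Hold, Init, Reset}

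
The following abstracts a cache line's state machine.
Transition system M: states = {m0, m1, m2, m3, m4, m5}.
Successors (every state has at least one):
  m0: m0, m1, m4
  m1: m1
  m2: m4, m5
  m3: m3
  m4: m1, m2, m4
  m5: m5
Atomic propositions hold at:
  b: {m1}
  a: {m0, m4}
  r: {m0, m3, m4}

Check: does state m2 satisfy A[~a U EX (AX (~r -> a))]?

No

Sat(~a) = {m1, m2, m3, m5}
Sat(~r) = {m1, m2, m5}
Sat(~r -> a) = {m0, m3, m4}
Sat(AX (~r -> a)) = {s : every successor in {m0, m3, m4}} = {m3}
Sat(EX (AX (~r -> a))) = {s : some successor in {m3}} = {m3}
A[~a U EX (AX (~r -> a))]: least fixpoint, start Z0 = Sat(EX (AX (~r -> a))) = {m3}, add states in Sat(~a) with every successor in Z. Already a fixed point.
Sat(A[~a U EX (AX (~r -> a))]) = {m3}
m2 ∉ Sat(A[~a U EX (AX (~r -> a))]) = {m3}, so the formula does not hold at m2.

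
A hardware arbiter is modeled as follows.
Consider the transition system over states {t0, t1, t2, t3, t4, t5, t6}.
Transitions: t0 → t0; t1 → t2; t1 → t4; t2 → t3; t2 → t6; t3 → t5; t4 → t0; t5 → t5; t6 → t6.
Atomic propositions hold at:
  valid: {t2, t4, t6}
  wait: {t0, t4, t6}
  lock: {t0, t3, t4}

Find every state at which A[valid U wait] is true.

{t0, t4, t6}

A[valid U wait]: least fixpoint, start Z0 = Sat(wait) = {t0, t4, t6}, add states in Sat(valid) with every successor in Z. Already a fixed point.
Sat(A[valid U wait]) = {t0, t4, t6}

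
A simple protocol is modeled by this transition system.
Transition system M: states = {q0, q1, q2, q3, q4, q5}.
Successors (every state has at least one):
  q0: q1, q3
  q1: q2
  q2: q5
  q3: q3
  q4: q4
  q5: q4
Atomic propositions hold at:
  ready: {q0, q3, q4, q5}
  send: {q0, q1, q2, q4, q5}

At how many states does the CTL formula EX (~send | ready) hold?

Sat(~send) = {q3}
Sat(~send | ready) = {q0, q3, q4, q5}
Sat(EX (~send | ready)) = {s : some successor in {q0, q3, q4, q5}} = {q0, q2, q3, q4, q5}
|Sat(EX (~send | ready))| = |{q0, q2, q3, q4, q5}| = 5.

5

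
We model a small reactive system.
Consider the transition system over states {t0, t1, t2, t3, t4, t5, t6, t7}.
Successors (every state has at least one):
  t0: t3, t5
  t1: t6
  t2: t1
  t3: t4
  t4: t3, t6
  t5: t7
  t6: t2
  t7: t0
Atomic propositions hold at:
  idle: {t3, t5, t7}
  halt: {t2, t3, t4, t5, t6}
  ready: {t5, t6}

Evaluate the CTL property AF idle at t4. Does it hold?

No

AF idle: least fixpoint, start Z0 = {t3, t5, t7}, add states with every successor in Z. Z1 = {t0, t3, t5, t7}; fixed.
Sat(AF idle) = {t0, t3, t5, t7}
t4 ∉ Sat(AF idle) = {t0, t3, t5, t7}, so the formula does not hold at t4.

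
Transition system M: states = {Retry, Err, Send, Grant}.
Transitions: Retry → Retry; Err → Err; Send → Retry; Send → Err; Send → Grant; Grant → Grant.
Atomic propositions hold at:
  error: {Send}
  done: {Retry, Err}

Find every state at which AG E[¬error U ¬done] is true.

{Grant}

Sat(¬error) = {Retry, Err, Grant}
Sat(¬done) = {Send, Grant}
E[¬error U ¬done]: least fixpoint, start Z0 = Sat(¬done) = {Send, Grant}, add states in Sat(¬error) with some successor in Z. Already a fixed point.
Sat(E[¬error U ¬done]) = {Send, Grant}
AG E[¬error U ¬done]: greatest fixpoint, start Z0 = {Send, Grant}, keep only states in Sat with every successor in Z. Z1 = {Grant}; fixed.
Sat(AG E[¬error U ¬done]) = {Grant}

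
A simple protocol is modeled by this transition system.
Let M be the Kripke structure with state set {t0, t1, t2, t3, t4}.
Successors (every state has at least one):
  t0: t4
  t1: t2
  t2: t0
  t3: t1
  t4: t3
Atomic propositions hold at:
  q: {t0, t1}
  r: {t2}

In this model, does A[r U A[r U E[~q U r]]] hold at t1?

No

Sat(~q) = {t2, t3, t4}
E[~q U r]: least fixpoint, start Z0 = Sat(r) = {t2}, add states in Sat(~q) with some successor in Z. Already a fixed point.
Sat(E[~q U r]) = {t2}
A[r U E[~q U r]]: least fixpoint, start Z0 = Sat(E[~q U r]) = {t2}, add states in Sat(r) with every successor in Z. Already a fixed point.
Sat(A[r U E[~q U r]]) = {t2}
A[r U A[r U E[~q U r]]]: least fixpoint, start Z0 = Sat(A[r U E[~q U r]]) = {t2}, add states in Sat(r) with every successor in Z. Already a fixed point.
Sat(A[r U A[r U E[~q U r]]]) = {t2}
t1 ∉ Sat(A[r U A[r U E[~q U r]]]) = {t2}, so the formula does not hold at t1.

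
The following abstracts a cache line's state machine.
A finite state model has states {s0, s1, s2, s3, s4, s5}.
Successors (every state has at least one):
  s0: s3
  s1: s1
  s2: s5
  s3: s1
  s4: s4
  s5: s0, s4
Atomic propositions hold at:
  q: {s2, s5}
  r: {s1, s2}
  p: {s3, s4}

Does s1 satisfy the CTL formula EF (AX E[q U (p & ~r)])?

Sat(~r) = {s0, s3, s4, s5}
Sat(p & ~r) = {s3, s4}
E[q U (p & ~r)]: least fixpoint, start Z0 = Sat((p & ~r)) = {s3, s4}, add states in Sat(q) with some successor in Z. Z1 = {s3, s4, s5}; Z2 = {s2, s3, s4, s5}; fixed.
Sat(E[q U (p & ~r)]) = {s2, s3, s4, s5}
Sat(AX E[q U (p & ~r)]) = {s : every successor in {s2, s3, s4, s5}} = {s0, s2, s4}
EF (AX E[q U (p & ~r)]): least fixpoint, start Z0 = {s0, s2, s4}, add states with some successor in Z. Z1 = {s0, s2, s4, s5}; fixed.
Sat(EF (AX E[q U (p & ~r)])) = {s0, s2, s4, s5}
s1 ∉ Sat(EF (AX E[q U (p & ~r)])) = {s0, s2, s4, s5}, so the formula does not hold at s1.

No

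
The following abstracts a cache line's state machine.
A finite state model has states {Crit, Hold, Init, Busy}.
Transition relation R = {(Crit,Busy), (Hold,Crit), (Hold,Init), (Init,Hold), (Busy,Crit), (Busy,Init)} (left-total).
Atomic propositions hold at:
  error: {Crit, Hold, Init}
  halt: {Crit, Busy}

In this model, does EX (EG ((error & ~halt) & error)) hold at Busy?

Yes

Sat(~halt) = {Hold, Init}
Sat(error & ~halt) = {Hold, Init}
Sat((error & ~halt) & error) = {Hold, Init}
EG ((error & ~halt) & error): greatest fixpoint, start Z0 = {Hold, Init}, keep only states in Sat with some successor in Z. Already a fixed point.
Sat(EG ((error & ~halt) & error)) = {Hold, Init}
Sat(EX (EG ((error & ~halt) & error))) = {s : some successor in {Hold, Init}} = {Hold, Init, Busy}
Busy ∈ Sat(EX (EG ((error & ~halt) & error))) = {Hold, Init, Busy}, so the formula holds at Busy.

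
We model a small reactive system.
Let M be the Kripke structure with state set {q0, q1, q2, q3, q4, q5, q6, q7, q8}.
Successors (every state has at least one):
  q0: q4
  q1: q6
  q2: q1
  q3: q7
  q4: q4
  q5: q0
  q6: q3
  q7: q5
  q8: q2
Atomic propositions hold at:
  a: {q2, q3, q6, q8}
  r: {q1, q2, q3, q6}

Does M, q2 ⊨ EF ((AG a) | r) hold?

Yes

AG a: greatest fixpoint, start Z0 = {q2, q3, q6, q8}, keep only states in Sat with every successor in Z. Z1 = {q6, q8}; Z2 = ∅; fixed.
Sat(AG a) = ∅
Sat((AG a) | r) = {q1, q2, q3, q6}
EF ((AG a) | r): least fixpoint, start Z0 = {q1, q2, q3, q6}, add states with some successor in Z. Z1 = {q1, q2, q3, q6, q8}; fixed.
Sat(EF ((AG a) | r)) = {q1, q2, q3, q6, q8}
q2 ∈ Sat(EF ((AG a) | r)) = {q1, q2, q3, q6, q8}, so the formula holds at q2.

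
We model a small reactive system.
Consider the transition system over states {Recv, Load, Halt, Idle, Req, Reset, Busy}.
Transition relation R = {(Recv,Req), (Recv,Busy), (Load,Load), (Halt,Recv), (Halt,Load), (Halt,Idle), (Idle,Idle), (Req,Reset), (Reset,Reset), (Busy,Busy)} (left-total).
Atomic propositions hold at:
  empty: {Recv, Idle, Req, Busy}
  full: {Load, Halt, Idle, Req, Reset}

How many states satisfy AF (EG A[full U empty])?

3

A[full U empty]: least fixpoint, start Z0 = Sat(empty) = {Recv, Idle, Req, Busy}, add states in Sat(full) with every successor in Z. Already a fixed point.
Sat(A[full U empty]) = {Recv, Idle, Req, Busy}
EG A[full U empty]: greatest fixpoint, start Z0 = {Recv, Idle, Req, Busy}, keep only states in Sat with some successor in Z. Z1 = {Recv, Idle, Busy}; fixed.
Sat(EG A[full U empty]) = {Recv, Idle, Busy}
AF (EG A[full U empty]): least fixpoint, start Z0 = {Recv, Idle, Busy}, add states with every successor in Z. Already a fixed point.
Sat(AF (EG A[full U empty])) = {Recv, Idle, Busy}
|Sat(AF (EG A[full U empty]))| = |{Recv, Idle, Busy}| = 3.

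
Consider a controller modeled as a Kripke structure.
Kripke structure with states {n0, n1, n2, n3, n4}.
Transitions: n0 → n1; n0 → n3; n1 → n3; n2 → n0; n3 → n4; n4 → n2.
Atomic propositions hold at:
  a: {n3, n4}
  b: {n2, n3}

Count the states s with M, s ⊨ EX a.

Sat(EX a) = {s : some successor in {n3, n4}} = {n0, n1, n3}
|Sat(EX a)| = |{n0, n1, n3}| = 3.

3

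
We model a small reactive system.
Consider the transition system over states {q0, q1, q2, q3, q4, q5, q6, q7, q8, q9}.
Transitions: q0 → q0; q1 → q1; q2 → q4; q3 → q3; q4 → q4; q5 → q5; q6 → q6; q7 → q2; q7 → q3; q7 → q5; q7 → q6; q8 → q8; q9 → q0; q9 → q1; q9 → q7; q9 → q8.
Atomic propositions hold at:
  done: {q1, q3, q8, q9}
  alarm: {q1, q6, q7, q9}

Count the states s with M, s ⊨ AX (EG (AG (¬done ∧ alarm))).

1

Sat(¬done) = {q0, q2, q4, q5, q6, q7}
Sat(¬done ∧ alarm) = {q6, q7}
AG (¬done ∧ alarm): greatest fixpoint, start Z0 = {q6, q7}, keep only states in Sat with every successor in Z. Z1 = {q6}; fixed.
Sat(AG (¬done ∧ alarm)) = {q6}
EG (AG (¬done ∧ alarm)): greatest fixpoint, start Z0 = {q6}, keep only states in Sat with some successor in Z. Already a fixed point.
Sat(EG (AG (¬done ∧ alarm))) = {q6}
Sat(AX (EG (AG (¬done ∧ alarm)))) = {s : every successor in {q6}} = {q6}
|Sat(AX (EG (AG (¬done ∧ alarm))))| = |{q6}| = 1.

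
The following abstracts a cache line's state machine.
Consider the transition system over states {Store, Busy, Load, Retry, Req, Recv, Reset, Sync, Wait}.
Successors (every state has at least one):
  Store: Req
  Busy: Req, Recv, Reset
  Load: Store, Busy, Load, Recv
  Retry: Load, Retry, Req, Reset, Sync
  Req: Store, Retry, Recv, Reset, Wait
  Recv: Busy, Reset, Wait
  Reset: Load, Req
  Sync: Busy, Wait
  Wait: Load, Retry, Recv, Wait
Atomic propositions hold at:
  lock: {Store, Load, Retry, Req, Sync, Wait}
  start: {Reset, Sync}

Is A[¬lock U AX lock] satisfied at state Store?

Yes

Sat(¬lock) = {Busy, Recv, Reset}
Sat(AX lock) = {s : every successor in {Store, Load, Retry, Req, Sync, Wait}} = {Store, Reset}
A[¬lock U AX lock]: least fixpoint, start Z0 = Sat(AX lock) = {Store, Reset}, add states in Sat(¬lock) with every successor in Z. Already a fixed point.
Sat(A[¬lock U AX lock]) = {Store, Reset}
Store ∈ Sat(A[¬lock U AX lock]) = {Store, Reset}, so the formula holds at Store.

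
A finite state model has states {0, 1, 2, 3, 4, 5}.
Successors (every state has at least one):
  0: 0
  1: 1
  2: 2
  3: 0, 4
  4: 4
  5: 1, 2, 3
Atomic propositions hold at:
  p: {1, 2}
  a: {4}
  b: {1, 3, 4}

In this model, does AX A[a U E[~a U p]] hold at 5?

Sat(~a) = {0, 1, 2, 3, 5}
E[~a U p]: least fixpoint, start Z0 = Sat(p) = {1, 2}, add states in Sat(~a) with some successor in Z. Z1 = {1, 2, 5}; fixed.
Sat(E[~a U p]) = {1, 2, 5}
A[a U E[~a U p]]: least fixpoint, start Z0 = Sat(E[~a U p]) = {1, 2, 5}, add states in Sat(a) with every successor in Z. Already a fixed point.
Sat(A[a U E[~a U p]]) = {1, 2, 5}
Sat(AX A[a U E[~a U p]]) = {s : every successor in {1, 2, 5}} = {1, 2}
5 ∉ Sat(AX A[a U E[~a U p]]) = {1, 2}, so the formula does not hold at 5.

No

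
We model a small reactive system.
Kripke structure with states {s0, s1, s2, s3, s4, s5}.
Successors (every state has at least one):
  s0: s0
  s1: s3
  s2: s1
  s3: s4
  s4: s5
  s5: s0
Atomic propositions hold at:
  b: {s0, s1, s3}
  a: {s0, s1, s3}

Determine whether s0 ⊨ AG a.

AG a: greatest fixpoint, start Z0 = {s0, s1, s3}, keep only states in Sat with every successor in Z. Z1 = {s0, s1}; Z2 = {s0}; fixed.
Sat(AG a) = {s0}
s0 ∈ Sat(AG a) = {s0}, so the formula holds at s0.

Yes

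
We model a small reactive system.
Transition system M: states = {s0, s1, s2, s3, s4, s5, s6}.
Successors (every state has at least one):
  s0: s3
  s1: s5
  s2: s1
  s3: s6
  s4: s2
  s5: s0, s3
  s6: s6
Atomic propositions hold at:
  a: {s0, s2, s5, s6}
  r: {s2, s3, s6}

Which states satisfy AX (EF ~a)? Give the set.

Sat(~a) = {s1, s3, s4}
EF ~a: least fixpoint, start Z0 = {s1, s3, s4}, add states with some successor in Z. Z1 = {s0, s1, s2, s3, s4, s5}; fixed.
Sat(EF ~a) = {s0, s1, s2, s3, s4, s5}
Sat(AX (EF ~a)) = {s : every successor in {s0, s1, s2, s3, s4, s5}} = {s0, s1, s2, s4, s5}

{s0, s1, s2, s4, s5}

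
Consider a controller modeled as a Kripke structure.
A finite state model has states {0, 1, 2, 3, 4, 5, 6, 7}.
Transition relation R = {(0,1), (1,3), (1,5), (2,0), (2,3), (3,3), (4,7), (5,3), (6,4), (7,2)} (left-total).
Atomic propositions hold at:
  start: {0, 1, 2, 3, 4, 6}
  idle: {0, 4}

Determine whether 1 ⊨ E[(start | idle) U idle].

No

Sat(start | idle) = {0, 1, 2, 3, 4, 6}
E[(start | idle) U idle]: least fixpoint, start Z0 = Sat(idle) = {0, 4}, add states in Sat(start | idle) with some successor in Z. Z1 = {0, 2, 4, 6}; fixed.
Sat(E[(start | idle) U idle]) = {0, 2, 4, 6}
1 ∉ Sat(E[(start | idle) U idle]) = {0, 2, 4, 6}, so the formula does not hold at 1.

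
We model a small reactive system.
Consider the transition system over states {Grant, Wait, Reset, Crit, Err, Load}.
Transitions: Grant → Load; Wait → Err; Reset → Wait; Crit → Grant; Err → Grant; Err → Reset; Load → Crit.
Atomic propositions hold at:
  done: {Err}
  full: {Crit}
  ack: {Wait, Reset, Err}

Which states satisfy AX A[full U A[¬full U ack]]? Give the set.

{Wait, Reset}

Sat(¬full) = {Grant, Wait, Reset, Err, Load}
A[¬full U ack]: least fixpoint, start Z0 = Sat(ack) = {Wait, Reset, Err}, add states in Sat(¬full) with every successor in Z. Already a fixed point.
Sat(A[¬full U ack]) = {Wait, Reset, Err}
A[full U A[¬full U ack]]: least fixpoint, start Z0 = Sat(A[¬full U ack]) = {Wait, Reset, Err}, add states in Sat(full) with every successor in Z. Already a fixed point.
Sat(A[full U A[¬full U ack]]) = {Wait, Reset, Err}
Sat(AX A[full U A[¬full U ack]]) = {s : every successor in {Wait, Reset, Err}} = {Wait, Reset}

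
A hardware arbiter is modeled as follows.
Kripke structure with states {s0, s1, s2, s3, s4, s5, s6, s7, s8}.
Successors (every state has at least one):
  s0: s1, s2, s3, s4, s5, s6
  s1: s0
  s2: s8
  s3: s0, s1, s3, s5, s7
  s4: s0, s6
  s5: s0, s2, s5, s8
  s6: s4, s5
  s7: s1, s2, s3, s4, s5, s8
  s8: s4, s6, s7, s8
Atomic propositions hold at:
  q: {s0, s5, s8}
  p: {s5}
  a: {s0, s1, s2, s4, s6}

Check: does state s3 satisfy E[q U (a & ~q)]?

No

Sat(~q) = {s1, s2, s3, s4, s6, s7}
Sat(a & ~q) = {s1, s2, s4, s6}
E[q U (a & ~q)]: least fixpoint, start Z0 = Sat((a & ~q)) = {s1, s2, s4, s6}, add states in Sat(q) with some successor in Z. Z1 = {s0, s1, s2, s4, s5, s6, s8}; fixed.
Sat(E[q U (a & ~q)]) = {s0, s1, s2, s4, s5, s6, s8}
s3 ∉ Sat(E[q U (a & ~q)]) = {s0, s1, s2, s4, s5, s6, s8}, so the formula does not hold at s3.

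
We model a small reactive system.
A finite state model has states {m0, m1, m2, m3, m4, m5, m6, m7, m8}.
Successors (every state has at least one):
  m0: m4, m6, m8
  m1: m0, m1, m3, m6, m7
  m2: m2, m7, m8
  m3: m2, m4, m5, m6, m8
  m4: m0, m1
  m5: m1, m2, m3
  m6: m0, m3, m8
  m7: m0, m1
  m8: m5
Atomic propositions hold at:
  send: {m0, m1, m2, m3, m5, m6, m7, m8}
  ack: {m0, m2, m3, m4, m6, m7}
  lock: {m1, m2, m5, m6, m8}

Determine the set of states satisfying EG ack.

{m0, m2, m3, m4, m6, m7}

EG ack: greatest fixpoint, start Z0 = {m0, m2, m3, m4, m6, m7}, keep only states in Sat with some successor in Z. Already a fixed point.
Sat(EG ack) = {m0, m2, m3, m4, m6, m7}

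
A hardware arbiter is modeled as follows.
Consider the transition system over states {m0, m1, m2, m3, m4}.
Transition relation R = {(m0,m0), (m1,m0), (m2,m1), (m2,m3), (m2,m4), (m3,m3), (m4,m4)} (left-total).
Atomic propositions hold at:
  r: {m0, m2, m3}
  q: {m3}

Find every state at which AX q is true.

{m3}

Sat(AX q) = {s : every successor in {m3}} = {m3}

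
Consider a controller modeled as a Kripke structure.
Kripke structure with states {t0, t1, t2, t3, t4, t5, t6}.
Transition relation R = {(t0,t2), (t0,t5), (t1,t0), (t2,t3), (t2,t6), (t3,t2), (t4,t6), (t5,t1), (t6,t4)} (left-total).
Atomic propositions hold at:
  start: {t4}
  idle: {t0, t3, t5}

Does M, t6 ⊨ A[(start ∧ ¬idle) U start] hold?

Sat(¬idle) = {t1, t2, t4, t6}
Sat(start ∧ ¬idle) = {t4}
A[(start ∧ ¬idle) U start]: least fixpoint, start Z0 = Sat(start) = {t4}, add states in Sat(start ∧ ¬idle) with every successor in Z. Already a fixed point.
Sat(A[(start ∧ ¬idle) U start]) = {t4}
t6 ∉ Sat(A[(start ∧ ¬idle) U start]) = {t4}, so the formula does not hold at t6.

No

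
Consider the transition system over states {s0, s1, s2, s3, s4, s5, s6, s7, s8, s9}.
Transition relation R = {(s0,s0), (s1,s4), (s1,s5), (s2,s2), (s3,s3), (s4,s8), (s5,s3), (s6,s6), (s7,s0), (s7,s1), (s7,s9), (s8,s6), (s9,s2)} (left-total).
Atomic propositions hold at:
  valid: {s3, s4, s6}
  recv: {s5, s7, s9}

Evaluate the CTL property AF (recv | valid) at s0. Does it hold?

No

Sat(recv | valid) = {s3, s4, s5, s6, s7, s9}
AF (recv | valid): least fixpoint, start Z0 = {s3, s4, s5, s6, s7, s9}, add states with every successor in Z. Z1 = {s1, s3, s4, s5, s6, s7, s8, s9}; fixed.
Sat(AF (recv | valid)) = {s1, s3, s4, s5, s6, s7, s8, s9}
s0 ∉ Sat(AF (recv | valid)) = {s1, s3, s4, s5, s6, s7, s8, s9}, so the formula does not hold at s0.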